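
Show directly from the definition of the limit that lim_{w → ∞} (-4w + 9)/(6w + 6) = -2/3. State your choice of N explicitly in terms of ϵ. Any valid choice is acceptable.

N = (13/6)/ϵ

Suppose ϵ > 0. We seek N > 0 such that w > N implies |(-4w + 9)/(6w + 6) + 2/3| < ϵ.
(-4w + 9)/(6w + 6) + 2/3 = (6(-4w + 9) − (-4)(6w + 6)) / (6(6w + 6)) = 78/(6(6w + 6)).
For w > 0 we have 6w + 6 > 6w, so |(-4w + 9)/(6w + 6) + 2/3| = 78/(6(6w + 6)) < 78/(6·6w) = (13/6)/w.
Thus |(-4w + 9)/(6w + 6) + 2/3| < ϵ whenever w > (13/6)/ϵ.
Take N = (13/6)/ϵ. If w > N then |(-4w + 9)/(6w + 6) + 2/3| < (13/6)/w < ϵ.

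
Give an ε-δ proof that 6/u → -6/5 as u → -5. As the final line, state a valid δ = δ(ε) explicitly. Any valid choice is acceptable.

δ = min(5/2, (25/12)ε)

Let ε > 0 be given. We seek δ > 0 such that 0 < |u + 5| < δ implies |6/u + 6/5| < ε.
|6/u + 6/5| = 6·|-5 − u|/(5·|u|) = 6|u + 5|/(5|u|).
Restrict δ ≤ 5/2. Then |u + 5| < 5/2 gives |u| > 5/2, so 5|u| > 25/2.
Then |6/u + 6/5| < 6|u + 5|/(25/2), which is < ε when |u + 5| < (25/12)ε.
Take δ = min(5/2, (25/12)ε). Then 0 < |u + 5| < δ gives both |u + 5| < 5/2 and |u + 5| < (25/12)ε, so |6/u + 6/5| < ε.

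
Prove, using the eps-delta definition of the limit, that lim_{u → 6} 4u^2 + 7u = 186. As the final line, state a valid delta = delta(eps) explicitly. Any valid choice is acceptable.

delta = min(1, eps/59)

Let eps > 0. We want delta > 0 such that 0 < |u − 6| < delta implies |(4u^2 + 7u) − 186| < eps.
(4u^2 + 7u) − 186 = 4u^2 + 7u - 186 = (u − 6)(4u + 31).
So |(4u^2 + 7u) − 186| = |u − 6|·|4u + 31|.
Require delta ≤ 1. Then |u − 6| < 1 gives |u| < 7, and by the triangle inequality |4u + 31| ≤ 4·7 + 31 = 59.
Hence |(4u^2 + 7u) − 186| ≤ 59|u − 6| < eps provided |u − 6| < eps/59.
Take delta = min(1, eps/59). Then 0 < |u − 6| < delta gives both |u − 6| < 1 and |u − 6| < eps/59, so |(4u^2 + 7u) − 186| < eps.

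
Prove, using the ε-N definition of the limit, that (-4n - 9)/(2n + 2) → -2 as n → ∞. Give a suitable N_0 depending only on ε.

N_0 = (5/2)/ε

Let ε > 0 be given. For n ≥ 1, |(-4n - 9)/(2n + 2) + 2| = |-10|/(2(2n + 2)) = 10/(2(2n + 2)).
Since 2n + 2 ≥ 2n for n ≥ 1, this is ≤ 10/(2·2n) = (5/2)/n.
So |(-4n - 9)/(2n + 2) + 2| < ε whenever n > (5/2)/ε.
Take N_0 = (5/2)/ε. If n > N_0 then |(-4n - 9)/(2n + 2) + 2| ≤ (5/2)/n < ε.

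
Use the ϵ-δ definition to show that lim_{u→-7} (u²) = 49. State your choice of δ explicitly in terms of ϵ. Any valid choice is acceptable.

δ = min(1, ϵ/15)

Let ϵ > 0. We seek δ > 0 with 0 < |u + 7| < δ ⇒ |u² − 49| < ϵ.
Factor: u² − 49 = (u + 7)(u - 7), so |u² − 49| = |u + 7|·|u - 7|.
Impose δ ≤ 1 so that |u| < 8; then |u - 7| ≤ 15.
Hence |u² − 49| ≤ 15|u + 7|, which is < ϵ once |u + 7| < ϵ/15.
Take δ = min(1, ϵ/15). If 0 < |u + 7| < δ then both bounds hold and |u² − 49| ≤ 15|u + 7| < 15·(ϵ/15) = ϵ.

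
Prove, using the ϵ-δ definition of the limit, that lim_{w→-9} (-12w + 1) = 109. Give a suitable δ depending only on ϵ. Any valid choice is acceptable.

δ = ϵ/12

Let ϵ > 0. We need δ > 0 so that 0 < |w + 9| < δ implies |(-12w + 1) − 109| < ϵ.
Since (-12w + 1) − 109 = -12(w + 9), we have |(-12w + 1) − 109| = 12|w + 9|.
So 12|w + 9| < ϵ exactly when |w + 9| < ϵ/12.
Choosing δ = ϵ/12 gives |(-12w + 1) − 109| = 12|w + 9| < ϵ whenever |w + 9| < δ.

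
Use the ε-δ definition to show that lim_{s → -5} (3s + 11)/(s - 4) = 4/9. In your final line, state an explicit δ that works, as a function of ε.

Let ε > 0 be given. We want δ > 0 with 0 < |s + 5| < δ ⇒ |(3s + 11)/(s - 4) − (4/9)| < ε.
Combining over a common denominator, (3s + 11)/(s - 4) − (4/9) = [(3s + 11)·(-9) − (-4)·(s - 4)] / [(-9)·(s - 4)] = -23(s + 5) / ((-9)(s - 4)).
So |(3s + 11)/(s - 4) − (4/9)| = 23|s + 5| / (9·|s − 4|).
Restrict δ ≤ 9/2. Then |s + 5| < 9/2 gives |s − 4| = |(s + 5) + (-9)| ≥ 9 − 9/2 = 9/2.
Hence |(3s + 11)/(s - 4) − (4/9)| < 23|s + 5|/(9·(9/2)) = (46/81)|s + 5|, which is < ε once |s + 5| < (81/46)ε.
Take δ = min(9/2, (81/46)ε). Then 0 < |s + 5| < δ forces both bounds, so |(3s + 11)/(s - 4) − (4/9)| < ε.

δ = min(9/2, (81/46)ε)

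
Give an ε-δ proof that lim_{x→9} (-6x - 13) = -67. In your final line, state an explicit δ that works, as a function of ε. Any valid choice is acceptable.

δ = ε/6

Let ε > 0. We need δ > 0 so that 0 < |x − 9| < δ implies |(-6x - 13) + 67| < ε.
Since (-6x - 13) + 67 = -6(x − 9), we have |(-6x - 13) + 67| = 6|x − 9|.
Thus it suffices that |x − 9| < ε/6.
Choosing δ = ε/6 gives |(-6x - 13) + 67| = 6|x − 9| < ε whenever |x − 9| < δ.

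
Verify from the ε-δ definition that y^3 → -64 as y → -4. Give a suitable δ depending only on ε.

Let ε > 0 be given. We seek δ > 0 with 0 < |y + 4| < δ ⇒ |y^3 + 64| < ε.
Factor: y^3 + 64 = (y + 4)(y^2 - 4y + 16), so |y^3 + 64| = |y + 4|·|y^2 - 4y + 16|.
Impose δ ≤ 1 so that |y| < 5; then |y^2 - 4y + 16| ≤ 61.
Hence |y^3 + 64| ≤ 61|y + 4|, which is < ε once |y + 4| < ε/61.
Take δ = min(1, ε/61). If 0 < |y + 4| < δ then both bounds hold and |y^3 + 64| ≤ 61|y + 4| < 61·(ε/61) = ε.

δ = min(1, ε/61)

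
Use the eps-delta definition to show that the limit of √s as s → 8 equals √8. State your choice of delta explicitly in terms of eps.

Let eps > 0. We want delta > 0 such that 0 < |s − 8| < delta implies |√s − √8| < eps.
Rationalise: √s − √8 = (s − 8)/(√s + √8), so |√s − √8| = |s − 8|/(√s + √8).
Restrict delta ≤ 8 so that |s − 8| < 8 forces s > 0, and then √s + √8 > √8.
Hence |√s − √8| < |s − 8|/√8, which is < eps once |s − 8| < √8·eps.
Take delta = min(8, √8·eps). If 0 < |s − 8| < delta then s > 0 and |√s − √8| < |s − 8|/√8 < eps.

delta = min(8, √8·eps)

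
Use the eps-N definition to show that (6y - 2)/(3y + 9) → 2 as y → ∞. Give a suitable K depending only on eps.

Let eps > 0. We seek K > 0 such that y > K implies |(6y - 2)/(3y + 9) − 2| < eps.
(6y - 2)/(3y + 9) − 2 = (3(6y - 2) − 6(3y + 9)) / (3(3y + 9)) = -60/(3(3y + 9)).
For y > 0 we have 3y + 9 > 3y, so |(6y - 2)/(3y + 9) − 2| = 60/(3(3y + 9)) < 60/(3·3y) = (20/3)/y.
Thus |(6y - 2)/(3y + 9) − 2| < eps whenever y > (20/3)/eps.
Take K = (20/3)/eps. If y > K then |(6y - 2)/(3y + 9) − 2| < (20/3)/y < eps.

K = (20/3)/eps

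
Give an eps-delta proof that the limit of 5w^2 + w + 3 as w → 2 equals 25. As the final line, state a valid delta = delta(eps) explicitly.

Suppose eps > 0. We want delta > 0 such that 0 < |w − 2| < delta implies |(5w^2 + w + 3) − 25| < eps.
(5w^2 + w + 3) − 25 = 5w^2 + w - 22 = (w − 2)(5w + 11).
So |(5w^2 + w + 3) − 25| = |w − 2|·|5w + 11|.
Assume first that |w − 2| < 2, so |w| < 4. Then |5w + 11| ≤ 5·4 + 11 = 31.
Hence |(5w^2 + w + 3) − 25| ≤ 31|w − 2| < eps provided |w − 2| < eps/31.
Take delta = min(2, eps/31). Then 0 < |w − 2| < delta gives both |w − 2| < 2 and |w − 2| < eps/31, so |(5w^2 + w + 3) − 25| < eps.

delta = min(2, eps/31)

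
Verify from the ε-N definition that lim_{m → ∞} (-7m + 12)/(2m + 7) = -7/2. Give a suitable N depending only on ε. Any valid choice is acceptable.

Let ε > 0 be given. For m ≥ 1, |(-7m + 12)/(2m + 7) + 7/2| = |73|/(2(2m + 7)) = 73/(2(2m + 7)).
Since 2m + 7 ≥ 2m for m ≥ 1, this is ≤ 73/(2·2m) = (73/4)/m.
So |(-7m + 12)/(2m + 7) + 7/2| < ε whenever m > (73/4)/ε.
Take N = (73/4)/ε. If m > N then |(-7m + 12)/(2m + 7) + 7/2| ≤ (73/4)/m < ε.

N = (73/4)/ε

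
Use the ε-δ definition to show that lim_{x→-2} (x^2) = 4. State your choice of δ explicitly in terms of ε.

Suppose ε > 0. We seek δ > 0 with 0 < |x + 2| < δ ⇒ |x^2 − 4| < ε.
Factor: x^2 − 4 = (x + 2)(x - 2), so |x^2 − 4| = |x + 2|·|x - 2|.
Restrict δ ≤ 2. Then |x + 2| < 2 gives |x| < 4, so by the triangle inequality |x - 2| ≤ 4 + 2 = 6.
Hence |x^2 − 4| ≤ 6|x + 2|, which is < ε once |x + 2| < ε/6.
Take δ = min(2, ε/6). If 0 < |x + 2| < δ then both bounds hold and |x^2 − 4| ≤ 6|x + 2| < 6·(ε/6) = ε.

δ = min(2, ε/6)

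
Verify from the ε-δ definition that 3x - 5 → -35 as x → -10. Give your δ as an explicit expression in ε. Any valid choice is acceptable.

δ = ε/3

Let ε > 0. We need δ > 0 so that 0 < |x + 10| < δ implies |(3x - 5) + 35| < ε.
|(3x - 5) + 35| = |3x + 30| = 3|x + 10|.
So 3|x + 10| < ε exactly when |x + 10| < ε/3.
Choosing δ = ε/3 gives |(3x - 5) + 35| = 3|x + 10| < ε whenever |x + 10| < δ.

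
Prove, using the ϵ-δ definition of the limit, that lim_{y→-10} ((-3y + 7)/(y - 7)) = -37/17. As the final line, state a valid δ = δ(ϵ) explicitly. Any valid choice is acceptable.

δ = min(17/2, (289/28)ϵ)

Let ϵ > 0 be given. We want δ > 0 with 0 < |y + 10| < δ ⇒ |(-3y + 7)/(y - 7) + 37/17| < ϵ.
Combining over a common denominator, (-3y + 7)/(y - 7) + 37/17 = [(-3y + 7)·(-17) − 37·(y - 7)] / [(-17)·(y - 7)] = 14(y + 10) / ((-17)(y - 7)).
So |(-3y + 7)/(y - 7) + 37/17| = 14|y + 10| / (17·|y − 7|).
Restrict δ ≤ 17/2. Then |y + 10| < 17/2 gives |y − 7| = |(y + 10) + (-17)| ≥ 17 − 17/2 = 17/2.
Hence |(-3y + 7)/(y - 7) + 37/17| < 14|y + 10|/(17·(17/2)) = (28/289)|y + 10|, which is < ϵ once |y + 10| < (289/28)ϵ.
Take δ = min(17/2, (289/28)ϵ). Then 0 < |y + 10| < δ forces both bounds, so |(-3y + 7)/(y - 7) + 37/17| < ϵ.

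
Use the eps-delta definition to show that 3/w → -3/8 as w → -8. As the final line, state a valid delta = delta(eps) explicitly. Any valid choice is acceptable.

delta = min(4, (32/3)eps)

Let eps > 0 be given. We seek delta > 0 such that 0 < |w + 8| < delta implies |3/w + 3/8| < eps.
|3/w + 3/8| = 3·|-8 − w|/(8·|w|) = 3|w + 8|/(8|w|).
Require delta ≤ 4 so that |w| > 8 − 4 = 4, hence 8|w| > 32.
Then |3/w + 3/8| < 3|w + 8|/32, which is < eps when |w + 8| < (32/3)eps.
Take delta = min(4, (32/3)eps). Then 0 < |w + 8| < delta gives both |w + 8| < 4 and |w + 8| < (32/3)eps, so |3/w + 3/8| < eps.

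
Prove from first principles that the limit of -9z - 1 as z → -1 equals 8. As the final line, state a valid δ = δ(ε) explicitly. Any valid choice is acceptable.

Let ε > 0. We need δ > 0 so that 0 < |z + 1| < δ implies |(-9z - 1) − 8| < ε.
Since (-9z - 1) − 8 = -9(z + 1), we have |(-9z - 1) − 8| = 9|z + 1|.
So 9|z + 1| < ε exactly when |z + 1| < ε/9.
Take δ = ε/9. If 0 < |z + 1| < δ then |(-9z - 1) − 8| = 9|z + 1| < 9·(ε/9) = ε.

δ = ε/9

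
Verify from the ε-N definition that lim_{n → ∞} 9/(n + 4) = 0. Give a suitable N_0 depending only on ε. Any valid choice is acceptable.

Suppose ε > 0. For n ≥ 1, |9/(n + 4) − 0| = 9/(n + 4) ≤ 9/n.
We need 9/n < ε, i.e. n > 9/ε.
Take N_0 = 9/ε. If n > N_0 then |9/(n + 4)| ≤ 9/n < ε.

N_0 = 9/ε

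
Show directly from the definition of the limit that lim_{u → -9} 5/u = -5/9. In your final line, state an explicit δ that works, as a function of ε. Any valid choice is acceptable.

Let ε > 0 be given. We seek δ > 0 such that 0 < |u + 9| < δ implies |5/u + 5/9| < ε.
|5/u + 5/9| = 5·|-9 − u|/(9·|u|) = 5|u + 9|/(9|u|).
Restrict δ ≤ 9/2. Then |u + 9| < 9/2 gives |u| > 9/2, so 9|u| > 81/2.
Then |5/u + 5/9| < 5|u + 9|/(81/2), which is < ε when |u + 9| < (81/10)ε.
Take δ = min(9/2, (81/10)ε). Then 0 < |u + 9| < δ gives both |u + 9| < 9/2 and |u + 9| < (81/10)ε, so |5/u + 5/9| < ε.

δ = min(9/2, (81/10)ε)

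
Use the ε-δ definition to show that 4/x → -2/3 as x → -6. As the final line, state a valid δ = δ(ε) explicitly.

δ = min(3, (9/2)ε)

Let ε > 0. We seek δ > 0 such that 0 < |x + 6| < δ implies |4/x + 2/3| < ε.
|4/x + 2/3| = 4·|-6 − x|/(6·|x|) = 4|x + 6|/(6|x|).
Require δ ≤ 3 so that |x| > 6 − 3 = 3, hence 6|x| > 18.
Then |4/x + 2/3| < 4|x + 6|/18, which is < ε when |x + 6| < (9/2)ε.
Take δ = min(3, (9/2)ε). Then 0 < |x + 6| < δ gives both |x + 6| < 3 and |x + 6| < (9/2)ε, so |4/x + 2/3| < ε.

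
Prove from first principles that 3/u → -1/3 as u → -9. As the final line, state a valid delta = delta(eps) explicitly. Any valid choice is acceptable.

delta = min(9/2, (27/2)eps)

Suppose eps > 0. We seek delta > 0 such that 0 < |u + 9| < delta implies |3/u + 1/3| < eps.
|3/u + 1/3| = 3·|-9 − u|/(9·|u|) = 3|u + 9|/(9|u|).
Require delta ≤ 9/2 so that |u| > 9 − 9/2 = 9/2, hence 9|u| > 81/2.
Then |3/u + 1/3| < 3|u + 9|/(81/2), which is < eps when |u + 9| < (27/2)eps.
Take delta = min(9/2, (27/2)eps). Then 0 < |u + 9| < delta gives both |u + 9| < 9/2 and |u + 9| < (27/2)eps, so |3/u + 1/3| < eps.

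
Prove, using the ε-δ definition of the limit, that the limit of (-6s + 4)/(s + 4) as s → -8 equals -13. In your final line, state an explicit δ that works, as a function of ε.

δ = min(2, (2/7)ε)

Let ε > 0 be given. We want δ > 0 with 0 < |s + 8| < δ ⇒ |(-6s + 4)/(s + 4) + 13| < ε.
Combining over a common denominator, (-6s + 4)/(s + 4) + 13 = [(-6s + 4)·(-4) − 52·(s + 4)] / [(-4)·(s + 4)] = -28(s + 8) / ((-4)(s + 4)).
So |(-6s + 4)/(s + 4) + 13| = 28|s + 8| / (4·|s + 4|).
Restrict δ ≤ 2. Then |s + 8| < 2 gives |s + 4| = |(s + 8) + (-4)| ≥ 4 − 2 = 2.
Hence |(-6s + 4)/(s + 4) + 13| < 28|s + 8|/(4·2) = (7/2)|s + 8|, which is < ε once |s + 8| < (2/7)ε.
Take δ = min(2, (2/7)ε). Then 0 < |s + 8| < δ forces both bounds, so |(-6s + 4)/(s + 4) + 13| < ε.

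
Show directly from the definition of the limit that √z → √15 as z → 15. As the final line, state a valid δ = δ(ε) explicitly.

δ = min(15, √15·ε)

Let ε > 0 be given. We want δ > 0 such that 0 < |z − 15| < δ implies |√z − √15| < ε.
Multiplying by the conjugate, |√z − √15| = |z − 15|/(√z + √15).
Restrict δ ≤ 15 so that |z − 15| < 15 forces z > 0, and then √z + √15 > √15.
Hence |√z − √15| < |z − 15|/√15, which is < ε once |z − 15| < √15·ε.
Take δ = min(15, √15·ε). If 0 < |z − 15| < δ then z > 0 and |√z − √15| < |z − 15|/√15 < ε.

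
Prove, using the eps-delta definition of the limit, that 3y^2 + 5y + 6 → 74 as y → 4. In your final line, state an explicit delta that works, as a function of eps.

delta = min(1, eps/32)

Suppose eps > 0. We want delta > 0 such that 0 < |y − 4| < delta implies |(3y^2 + 5y + 6) − 74| < eps.
(3y^2 + 5y + 6) − 74 = 3y^2 + 5y - 68 = (y − 4)(3y + 17).
So |(3y^2 + 5y + 6) − 74| = |y − 4|·|3y + 17|.
Require delta ≤ 1. Then |y − 4| < 1 gives |y| < 5, and by the triangle inequality |3y + 17| ≤ 3·5 + 17 = 32.
Hence |(3y^2 + 5y + 6) − 74| ≤ 32|y − 4| < eps provided |y − 4| < eps/32.
Take delta = min(1, eps/32). Then 0 < |y − 4| < delta gives both |y − 4| < 1 and |y − 4| < eps/32, so |(3y^2 + 5y + 6) − 74| < eps.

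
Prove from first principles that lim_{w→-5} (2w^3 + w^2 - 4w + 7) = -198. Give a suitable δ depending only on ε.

Suppose ε > 0. We want δ > 0 such that 0 < |w + 5| < δ implies |(2w^3 + w^2 - 4w + 7) + 198| < ε.
(2w^3 + w^2 - 4w + 7) + 198 = 2w^3 + w^2 - 4w + 205 = (w + 5)(2w^2 - 9w + 41).
So |(2w^3 + w^2 - 4w + 7) + 198| = |w + 5|·|2w^2 - 9w + 41|.
Require δ ≤ 2. Then |w + 5| < 2 gives |w| < 7, and by the triangle inequality |2w^2 - 9w + 41| ≤ 2·7^2 + 9·7 + 41 = 202.
Hence |(2w^3 + w^2 - 4w + 7) + 198| ≤ 202|w + 5| < ε provided |w + 5| < ε/202.
Choosing δ = min(2, ε/202) ensures both conditions, hence |(2w^3 + w^2 - 4w + 7) + 198| < ε.

δ = min(2, ε/202)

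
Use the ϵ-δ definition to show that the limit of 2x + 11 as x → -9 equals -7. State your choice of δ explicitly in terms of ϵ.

δ = ϵ/2

Let ϵ > 0 be given. We need δ > 0 so that 0 < |x + 9| < δ implies |(2x + 11) + 7| < ϵ.
|(2x + 11) + 7| = |2x + 18| = 2|x + 9|.
So 2|x + 9| < ϵ exactly when |x + 9| < ϵ/2.
Take δ = ϵ/2. If 0 < |x + 9| < δ then |(2x + 11) + 7| = 2|x + 9| < 2·(ϵ/2) = ϵ.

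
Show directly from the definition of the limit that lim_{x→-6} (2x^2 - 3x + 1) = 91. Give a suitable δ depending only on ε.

δ = min(2, ε/31)

Fix ε > 0. We want δ > 0 such that 0 < |x + 6| < δ implies |(2x^2 - 3x + 1) − 91| < ε.
(2x^2 - 3x + 1) − 91 = 2x^2 - 3x - 90 = (x + 6)(2x - 15).
So |(2x^2 - 3x + 1) − 91| = |x + 6|·|2x - 15|.
Assume first that |x + 6| < 2, so |x| < 8. Then |2x - 15| ≤ 2·8 + 15 = 31.
Hence |(2x^2 - 3x + 1) − 91| ≤ 31|x + 6| < ε provided |x + 6| < ε/31.
Take δ = min(2, ε/31). Then 0 < |x + 6| < δ gives both |x + 6| < 2 and |x + 6| < ε/31, so |(2x^2 - 3x + 1) − 91| < ε.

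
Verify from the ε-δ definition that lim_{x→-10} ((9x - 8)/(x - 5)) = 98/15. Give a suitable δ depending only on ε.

Fix ε > 0. We want δ > 0 with 0 < |x + 10| < δ ⇒ |(9x - 8)/(x - 5) − (98/15)| < ε.
Combining over a common denominator, (9x - 8)/(x - 5) − (98/15) = [(9x - 8)·(-15) − (-98)·(x - 5)] / [(-15)·(x - 5)] = -37(x + 10) / ((-15)(x - 5)).
So |(9x - 8)/(x - 5) − (98/15)| = 37|x + 10| / (15·|x − 5|).
Require δ ≤ 15/2, so |x − 5| ≥ |-15| − |x + 10| > 15 − 15/2 = 15/2.
Hence |(9x - 8)/(x - 5) − (98/15)| < 37|x + 10|/(15·(15/2)) = (74/225)|x + 10|, which is < ε once |x + 10| < (225/74)ε.
Take δ = min(15/2, (225/74)ε). Then 0 < |x + 10| < δ forces both bounds, so |(9x - 8)/(x - 5) − (98/15)| < ε.

δ = min(15/2, (225/74)ε)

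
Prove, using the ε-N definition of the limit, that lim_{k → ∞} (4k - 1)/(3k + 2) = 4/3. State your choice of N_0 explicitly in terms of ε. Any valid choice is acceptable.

Fix ε > 0. For k ≥ 1, |(4k - 1)/(3k + 2) − (4/3)| = |-11|/(3(3k + 2)) = 11/(3(3k + 2)).
Since 3k + 2 ≥ 3k for k ≥ 1, this is ≤ 11/(3·3k) = (11/9)/k.
So |(4k - 1)/(3k + 2) − (4/3)| < ε whenever k > (11/9)/ε.
Take N_0 = (11/9)/ε. If k > N_0 then |(4k - 1)/(3k + 2) − (4/3)| ≤ (11/9)/k < ε.

N_0 = (11/9)/ε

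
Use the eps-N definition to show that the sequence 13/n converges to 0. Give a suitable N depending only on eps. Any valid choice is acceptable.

Suppose eps > 0. For n ≥ 1, |13/n − 0| = 13/(n) ≤ 13/n.
We need 13/n < eps, i.e. n > 13/eps.
Take N = 13/eps. If n > N then |13/n| ≤ 13/n < eps.

N = 13/eps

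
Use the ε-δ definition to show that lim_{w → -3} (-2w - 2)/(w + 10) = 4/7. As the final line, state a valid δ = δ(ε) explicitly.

δ = min(7/2, (49/36)ε)

Fix ε > 0. We want δ > 0 with 0 < |w + 3| < δ ⇒ |(-2w - 2)/(w + 10) − (4/7)| < ε.
Combining over a common denominator, (-2w - 2)/(w + 10) − (4/7) = [(-2w - 2)·7 − 4·(w + 10)] / [7·(w + 10)] = -18(w + 3) / (7(w + 10)).
So |(-2w - 2)/(w + 10) − (4/7)| = 18|w + 3| / (7·|w + 10|).
Require δ ≤ 7/2, so |w + 10| ≥ |7| − |w + 3| > 7 − 7/2 = 7/2.
Hence |(-2w - 2)/(w + 10) − (4/7)| < 18|w + 3|/(7·(7/2)) = (36/49)|w + 3|, which is < ε once |w + 3| < (49/36)ε.
Take δ = min(7/2, (49/36)ε). Then 0 < |w + 3| < δ forces both bounds, so |(-2w - 2)/(w + 10) − (4/7)| < ε.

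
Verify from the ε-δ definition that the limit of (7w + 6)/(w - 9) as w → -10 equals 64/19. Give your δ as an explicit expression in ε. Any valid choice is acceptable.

δ = min(19/2, (361/138)ε)

Suppose ε > 0. We want δ > 0 with 0 < |w + 10| < δ ⇒ |(7w + 6)/(w - 9) − (64/19)| < ε.
Combining over a common denominator, (7w + 6)/(w - 9) − (64/19) = [(7w + 6)·(-19) − (-64)·(w - 9)] / [(-19)·(w - 9)] = -69(w + 10) / ((-19)(w - 9)).
So |(7w + 6)/(w - 9) − (64/19)| = 69|w + 10| / (19·|w − 9|).
Restrict δ ≤ 19/2. Then |w + 10| < 19/2 gives |w − 9| = |(w + 10) + (-19)| ≥ 19 − 19/2 = 19/2.
Hence |(7w + 6)/(w - 9) − (64/19)| < 69|w + 10|/(19·(19/2)) = (138/361)|w + 10|, which is < ε once |w + 10| < (361/138)ε.
Take δ = min(19/2, (361/138)ε). Then 0 < |w + 10| < δ forces both bounds, so |(7w + 6)/(w - 9) − (64/19)| < ε.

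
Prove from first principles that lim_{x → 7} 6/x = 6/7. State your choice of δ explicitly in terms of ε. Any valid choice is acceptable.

Let ε > 0. We seek δ > 0 such that 0 < |x − 7| < δ implies |6/x − (6/7)| < ε.
|6/x − (6/7)| = 6·|7 − x|/(7·|x|) = 6|x − 7|/(7|x|).
Require δ ≤ 7/2 so that |x| > 7 − 7/2 = 7/2, hence 7|x| > 49/2.
Then |6/x − (6/7)| < 6|x − 7|/(49/2), which is < ε when |x − 7| < (49/12)ε.
Take δ = min(7/2, (49/12)ε). Then 0 < |x − 7| < δ gives both |x − 7| < 7/2 and |x − 7| < (49/12)ε, so |6/x − (6/7)| < ε.

δ = min(7/2, (49/12)ε)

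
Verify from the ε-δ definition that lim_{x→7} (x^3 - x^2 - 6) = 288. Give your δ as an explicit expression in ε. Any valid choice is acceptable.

δ = min(1, ε/154)

Let ε > 0 be given. We want δ > 0 such that 0 < |x − 7| < δ implies |(x^3 - x^2 - 6) − 288| < ε.
(x^3 - x^2 - 6) − 288 = x^3 - x^2 - 294 = (x − 7)(x^2 + 6x + 42).
So |(x^3 - x^2 - 6) − 288| = |x − 7|·|x^2 + 6x + 42|.
Assume first that |x − 7| < 1, so |x| < 8. Then |x^2 + 6x + 42| ≤ 8^2 + 6·8 + 42 = 154.
Hence |(x^3 - x^2 - 6) − 288| ≤ 154|x − 7| < ε provided |x − 7| < ε/154.
Choosing δ = min(1, ε/154) ensures both conditions, hence |(x^3 - x^2 - 6) − 288| < ε.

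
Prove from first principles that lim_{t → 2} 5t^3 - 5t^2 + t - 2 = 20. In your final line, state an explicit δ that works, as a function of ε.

Let ε > 0. We want δ > 0 such that 0 < |t − 2| < δ implies |(5t^3 - 5t^2 + t - 2) − 20| < ε.
(5t^3 - 5t^2 + t - 2) − 20 = 5t^3 - 5t^2 + t - 22 = (t − 2)(5t^2 + 5t + 11).
So |(5t^3 - 5t^2 + t - 2) − 20| = |t − 2|·|5t^2 + 5t + 11|.
Assume first that |t − 2| < 1, so |t| < 3. Then |5t^2 + 5t + 11| ≤ 5·3^2 + 5·3 + 11 = 71.
Hence |(5t^3 - 5t^2 + t - 2) − 20| ≤ 71|t − 2| < ε provided |t − 2| < ε/71.
Choosing δ = min(1, ε/71) ensures both conditions, hence |(5t^3 - 5t^2 + t - 2) − 20| < ε.

δ = min(1, ε/71)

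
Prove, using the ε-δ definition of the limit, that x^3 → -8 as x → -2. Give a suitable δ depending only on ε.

δ = min(1, ε/19)

Suppose ε > 0. We seek δ > 0 with 0 < |x + 2| < δ ⇒ |x^3 + 8| < ε.
Factor: x^3 + 8 = (x + 2)(x^2 - 2x + 4), so |x^3 + 8| = |x + 2|·|x^2 - 2x + 4|.
Restrict δ ≤ 1. Then |x + 2| < 1 gives |x| < 3, so by the triangle inequality |x^2 - 2x + 4| ≤ 3^2 + 2·3 + 4 = 19.
Hence |x^3 + 8| ≤ 19|x + 2|, which is < ε once |x + 2| < ε/19.
Take δ = min(1, ε/19). If 0 < |x + 2| < δ then both bounds hold and |x^3 + 8| ≤ 19|x + 2| < 19·(ε/19) = ε.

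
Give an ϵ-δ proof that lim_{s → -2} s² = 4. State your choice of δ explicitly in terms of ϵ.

δ = min(1, ϵ/5)

Suppose ϵ > 0. We seek δ > 0 with 0 < |s + 2| < δ ⇒ |s² − 4| < ϵ.
Factor: s² − 4 = (s + 2)(s - 2), so |s² − 4| = |s + 2|·|s - 2|.
Restrict δ ≤ 1. Then |s + 2| < 1 gives |s| < 3, so by the triangle inequality |s - 2| ≤ 3 + 2 = 5.
Hence |s² − 4| ≤ 5|s + 2|, which is < ϵ once |s + 2| < ϵ/5.
Take δ = min(1, ϵ/5). If 0 < |s + 2| < δ then both bounds hold and |s² − 4| ≤ 5|s + 2| < 5·(ϵ/5) = ϵ.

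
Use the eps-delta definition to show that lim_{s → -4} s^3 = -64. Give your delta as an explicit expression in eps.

delta = min(1, eps/61)

Let eps > 0 be given. We seek delta > 0 with 0 < |s + 4| < delta ⇒ |s^3 + 64| < eps.
Factor: s^3 + 64 = (s + 4)(s^2 - 4s + 16), so |s^3 + 64| = |s + 4|·|s^2 - 4s + 16|.
Restrict delta ≤ 1. Then |s + 4| < 1 gives |s| < 5, so by the triangle inequality |s^2 - 4s + 16| ≤ 5^2 + 4·5 + 16 = 61.
Hence |s^3 + 64| ≤ 61|s + 4|, which is < eps once |s + 4| < eps/61.
Take delta = min(1, eps/61). If 0 < |s + 4| < delta then both bounds hold and |s^3 + 64| ≤ 61|s + 4| < 61·(eps/61) = eps.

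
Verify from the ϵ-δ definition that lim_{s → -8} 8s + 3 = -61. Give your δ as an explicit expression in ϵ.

Fix ϵ > 0. We need δ > 0 so that 0 < |s + 8| < δ implies |(8s + 3) + 61| < ϵ.
Since (8s + 3) + 61 = 8(s + 8), we have |(8s + 3) + 61| = 8|s + 8|.
So 8|s + 8| < ϵ exactly when |s + 8| < ϵ/8.
Choosing δ = ϵ/8 gives |(8s + 3) + 61| = 8|s + 8| < ϵ whenever |s + 8| < δ.

δ = ϵ/8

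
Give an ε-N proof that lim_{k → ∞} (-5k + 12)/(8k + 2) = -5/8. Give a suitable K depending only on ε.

Fix ε > 0. For k ≥ 1, |(-5k + 12)/(8k + 2) + 5/8| = |106|/(8(8k + 2)) = 106/(8(8k + 2)).
Since 8k + 2 ≥ 8k for k ≥ 1, this is ≤ 106/(8·8k) = (53/32)/k.
So |(-5k + 12)/(8k + 2) + 5/8| < ε whenever k > (53/32)/ε.
Take K = (53/32)/ε. If k > K then |(-5k + 12)/(8k + 2) + 5/8| ≤ (53/32)/k < ε.

K = (53/32)/ε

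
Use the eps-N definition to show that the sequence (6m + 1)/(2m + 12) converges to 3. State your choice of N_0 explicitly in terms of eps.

Fix eps > 0. For m ≥ 1, |(6m + 1)/(2m + 12) − 3| = |-70|/(2(2m + 12)) = 70/(2(2m + 12)).
Since 2m + 12 ≥ 2m for m ≥ 1, this is ≤ 70/(2·2m) = (35/2)/m.
So |(6m + 1)/(2m + 12) − 3| < eps whenever m > (35/2)/eps.
Take N_0 = (35/2)/eps. If m > N_0 then |(6m + 1)/(2m + 12) − 3| ≤ (35/2)/m < eps.

N_0 = (35/2)/eps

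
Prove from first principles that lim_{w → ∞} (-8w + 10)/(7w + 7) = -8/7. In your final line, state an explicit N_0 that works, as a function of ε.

N_0 = (18/7)/ε

Let ε > 0. We seek N_0 > 0 such that w > N_0 implies |(-8w + 10)/(7w + 7) + 8/7| < ε.
(-8w + 10)/(7w + 7) + 8/7 = (7(-8w + 10) − (-8)(7w + 7)) / (7(7w + 7)) = 126/(7(7w + 7)).
For w > 0 we have 7w + 7 > 7w, so |(-8w + 10)/(7w + 7) + 8/7| = 126/(7(7w + 7)) < 126/(7·7w) = (18/7)/w.
Thus |(-8w + 10)/(7w + 7) + 8/7| < ε whenever w > (18/7)/ε.
Take N_0 = (18/7)/ε. If w > N_0 then |(-8w + 10)/(7w + 7) + 8/7| < (18/7)/w < ε.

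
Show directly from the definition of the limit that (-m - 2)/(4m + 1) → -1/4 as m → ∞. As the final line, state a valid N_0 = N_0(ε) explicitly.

N_0 = (7/16)/ε

Let ε > 0. For m ≥ 1, |(-m - 2)/(4m + 1) + 1/4| = |-7|/(4(4m + 1)) = 7/(4(4m + 1)).
Since 4m + 1 ≥ 4m for m ≥ 1, this is ≤ 7/(4·4m) = (7/16)/m.
So |(-m - 2)/(4m + 1) + 1/4| < ε whenever m > (7/16)/ε.
Take N_0 = (7/16)/ε. If m > N_0 then |(-m - 2)/(4m + 1) + 1/4| ≤ (7/16)/m < ε.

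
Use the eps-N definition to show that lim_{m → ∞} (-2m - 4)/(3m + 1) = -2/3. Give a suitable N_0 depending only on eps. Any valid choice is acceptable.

N_0 = (10/9)/eps

Let eps > 0. For m ≥ 1, |(-2m - 4)/(3m + 1) + 2/3| = |-10|/(3(3m + 1)) = 10/(3(3m + 1)).
Since 3m + 1 ≥ 3m for m ≥ 1, this is ≤ 10/(3·3m) = (10/9)/m.
So |(-2m - 4)/(3m + 1) + 2/3| < eps whenever m > (10/9)/eps.
Take N_0 = (10/9)/eps. If m > N_0 then |(-2m - 4)/(3m + 1) + 2/3| ≤ (10/9)/m < eps.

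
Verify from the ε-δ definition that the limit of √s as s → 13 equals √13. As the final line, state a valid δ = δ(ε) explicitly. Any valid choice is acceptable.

Suppose ε > 0. We want δ > 0 such that 0 < |s − 13| < δ implies |√s − √13| < ε.
Multiplying by the conjugate, |√s − √13| = |s − 13|/(√s + √13).
Restrict δ ≤ 13 so that |s − 13| < 13 forces s > 0, and then √s + √13 > √13.
Hence |√s − √13| < |s − 13|/√13, which is < ε once |s − 13| < √13·ε.
Take δ = min(13, √13·ε). If 0 < |s − 13| < δ then s > 0 and |√s − √13| < |s − 13|/√13 < ε.

δ = min(13, √13·ε)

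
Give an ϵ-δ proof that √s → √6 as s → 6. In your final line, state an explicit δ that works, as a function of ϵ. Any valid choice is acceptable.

Let ϵ > 0 be given. We want δ > 0 such that 0 < |s − 6| < δ implies |√s − √6| < ϵ.
Rationalise: √s − √6 = (s − 6)/(√s + √6), so |√s − √6| = |s − 6|/(√s + √6).
Restrict δ ≤ 6 so that |s − 6| < 6 forces s > 0, and then √s + √6 > √6.
Hence |√s − √6| < |s − 6|/√6, which is < ϵ once |s − 6| < √6·ϵ.
Take δ = min(6, √6·ϵ). If 0 < |s − 6| < δ then s > 0 and |√s − √6| < |s − 6|/√6 < ϵ.

δ = min(6, √6·ϵ)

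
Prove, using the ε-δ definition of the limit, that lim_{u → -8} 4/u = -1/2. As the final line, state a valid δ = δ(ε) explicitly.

Fix ε > 0. We seek δ > 0 such that 0 < |u + 8| < δ implies |4/u + 1/2| < ε.
|4/u + 1/2| = 4·|-8 − u|/(8·|u|) = 4|u + 8|/(8|u|).
Require δ ≤ 4 so that |u| > 8 − 4 = 4, hence 8|u| > 32.
Then |4/u + 1/2| < 4|u + 8|/32, which is < ε when |u + 8| < 8ε.
Take δ = min(4, 8ε). Then 0 < |u + 8| < δ gives both |u + 8| < 4 and |u + 8| < 8ε, so |4/u + 1/2| < ε.

δ = min(4, 8ε)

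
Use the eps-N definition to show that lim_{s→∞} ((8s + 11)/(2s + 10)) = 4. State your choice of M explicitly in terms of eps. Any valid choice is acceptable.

M = (29/2)/eps

Let eps > 0. We seek M > 0 such that s > M implies |(8s + 11)/(2s + 10) − 4| < eps.
(8s + 11)/(2s + 10) − 4 = (2(8s + 11) − 8(2s + 10)) / (2(2s + 10)) = -58/(2(2s + 10)).
For s > 0 we have 2s + 10 > 2s, so |(8s + 11)/(2s + 10) − 4| = 58/(2(2s + 10)) < 58/(2·2s) = (29/2)/s.
Thus |(8s + 11)/(2s + 10) − 4| < eps whenever s > (29/2)/eps.
Take M = (29/2)/eps. If s > M then |(8s + 11)/(2s + 10) − 4| < (29/2)/s < eps.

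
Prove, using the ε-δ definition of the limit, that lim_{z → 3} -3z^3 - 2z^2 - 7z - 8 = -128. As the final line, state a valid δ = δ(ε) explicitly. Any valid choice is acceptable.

Let ε > 0 be given. We want δ > 0 such that 0 < |z − 3| < δ implies |(-3z^3 - 2z^2 - 7z - 8) + 128| < ε.
(-3z^3 - 2z^2 - 7z - 8) + 128 = -3z^3 - 2z^2 - 7z + 120 = (z − 3)(-3z^2 - 11z - 40).
So |(-3z^3 - 2z^2 - 7z - 8) + 128| = |z − 3|·|-3z^2 - 11z - 40|.
Assume first that |z − 3| < 2, so |z| < 5. Then |-3z^2 - 11z - 40| ≤ 3·5^2 + 11·5 + 40 = 170.
Hence |(-3z^3 - 2z^2 - 7z - 8) + 128| ≤ 170|z − 3| < ε provided |z − 3| < ε/170.
Choosing δ = min(2, ε/170) ensures both conditions, hence |(-3z^3 - 2z^2 - 7z - 8) + 128| < ε.

δ = min(2, ε/170)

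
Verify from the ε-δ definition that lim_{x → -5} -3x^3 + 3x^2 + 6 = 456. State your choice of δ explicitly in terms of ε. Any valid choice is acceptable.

δ = min(1, ε/306)

Let ε > 0. We want δ > 0 such that 0 < |x + 5| < δ implies |(-3x^3 + 3x^2 + 6) − 456| < ε.
(-3x^3 + 3x^2 + 6) − 456 = -3x^3 + 3x^2 - 450 = (x + 5)(-3x^2 + 18x - 90).
So |(-3x^3 + 3x^2 + 6) − 456| = |x + 5|·|-3x^2 + 18x - 90|.
Require δ ≤ 1. Then |x + 5| < 1 gives |x| < 6, and by the triangle inequality |-3x^2 + 18x - 90| ≤ 3·6^2 + 18·6 + 90 = 306.
Hence |(-3x^3 + 3x^2 + 6) − 456| ≤ 306|x + 5| < ε provided |x + 5| < ε/306.
Take δ = min(1, ε/306). Then 0 < |x + 5| < δ gives both |x + 5| < 1 and |x + 5| < ε/306, so |(-3x^3 + 3x^2 + 6) − 456| < ε.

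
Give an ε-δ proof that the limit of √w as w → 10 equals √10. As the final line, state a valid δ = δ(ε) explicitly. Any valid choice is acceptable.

δ = min(10, √10·ε)

Fix ε > 0. We want δ > 0 such that 0 < |w − 10| < δ implies |√w − √10| < ε.
Multiplying by the conjugate, |√w − √10| = |w − 10|/(√w + √10).
Restrict δ ≤ 10 so that |w − 10| < 10 forces w > 0, and then √w + √10 > √10.
Hence |√w − √10| < |w − 10|/√10, which is < ε once |w − 10| < √10·ε.
Take δ = min(10, √10·ε). If 0 < |w − 10| < δ then w > 0 and |√w − √10| < |w − 10|/√10 < ε.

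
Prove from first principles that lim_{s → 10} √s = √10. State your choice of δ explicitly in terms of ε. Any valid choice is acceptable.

Fix ε > 0. We want δ > 0 such that 0 < |s − 10| < δ implies |√s − √10| < ε.
Rationalise: √s − √10 = (s − 10)/(√s + √10), so |√s − √10| = |s − 10|/(√s + √10).
Restrict δ ≤ 10 so that |s − 10| < 10 forces s > 0, and then √s + √10 > √10.
Hence |√s − √10| < |s − 10|/√10, which is < ε once |s − 10| < √10·ε.
Take δ = min(10, √10·ε). If 0 < |s − 10| < δ then s > 0 and |√s − √10| < |s − 10|/√10 < ε.

δ = min(10, √10·ε)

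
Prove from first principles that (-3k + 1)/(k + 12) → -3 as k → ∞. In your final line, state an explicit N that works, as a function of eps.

N = 37/eps

Suppose eps > 0. For k ≥ 1, |(-3k + 1)/(k + 12) + 3| = |37|/((k + 12)) = 37/((k + 12)).
Since k + 12 ≥ k for k ≥ 1, this is ≤ 37/(k) = 37/k.
So |(-3k + 1)/(k + 12) + 3| < eps whenever k > 37/eps.
Take N = 37/eps. If k > N then |(-3k + 1)/(k + 12) + 3| ≤ 37/k < eps.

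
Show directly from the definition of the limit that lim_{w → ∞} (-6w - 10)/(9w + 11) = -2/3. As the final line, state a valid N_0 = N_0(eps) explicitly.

Suppose eps > 0. We seek N_0 > 0 such that w > N_0 implies |(-6w - 10)/(9w + 11) + 2/3| < eps.
(-6w - 10)/(9w + 11) + 2/3 = (9(-6w - 10) − (-6)(9w + 11)) / (9(9w + 11)) = -24/(9(9w + 11)).
For w > 0 we have 9w + 11 > 9w, so |(-6w - 10)/(9w + 11) + 2/3| = 24/(9(9w + 11)) < 24/(9·9w) = (8/27)/w.
Thus |(-6w - 10)/(9w + 11) + 2/3| < eps whenever w > (8/27)/eps.
Take N_0 = (8/27)/eps. If w > N_0 then |(-6w - 10)/(9w + 11) + 2/3| < (8/27)/w < eps.

N_0 = (8/27)/eps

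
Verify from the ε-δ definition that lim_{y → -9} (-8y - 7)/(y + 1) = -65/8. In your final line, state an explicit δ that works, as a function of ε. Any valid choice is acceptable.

Fix ε > 0. We want δ > 0 with 0 < |y + 9| < δ ⇒ |(-8y - 7)/(y + 1) + 65/8| < ε.
Combining over a common denominator, (-8y - 7)/(y + 1) + 65/8 = [(-8y - 7)·(-8) − 65·(y + 1)] / [(-8)·(y + 1)] = -1(y + 9) / ((-8)(y + 1)).
So |(-8y - 7)/(y + 1) + 65/8| = |y + 9| / (8·|y + 1|).
Restrict δ ≤ 4. Then |y + 9| < 4 gives |y + 1| = |(y + 9) + (-8)| ≥ 8 − 4 = 4.
Hence |(-8y - 7)/(y + 1) + 65/8| < |y + 9|/(8·4) = (1/32)|y + 9|, which is < ε once |y + 9| < 32ε.
Take δ = min(4, 32ε). Then 0 < |y + 9| < δ forces both bounds, so |(-8y - 7)/(y + 1) + 65/8| < ε.

δ = min(4, 32ε)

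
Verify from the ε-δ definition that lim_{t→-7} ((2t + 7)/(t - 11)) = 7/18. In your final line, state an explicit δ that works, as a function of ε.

Let ε > 0. We want δ > 0 with 0 < |t + 7| < δ ⇒ |(2t + 7)/(t - 11) − (7/18)| < ε.
Combining over a common denominator, (2t + 7)/(t - 11) − (7/18) = [(2t + 7)·(-18) − (-7)·(t - 11)] / [(-18)·(t - 11)] = -29(t + 7) / ((-18)(t - 11)).
So |(2t + 7)/(t - 11) − (7/18)| = 29|t + 7| / (18·|t − 11|).
Require δ ≤ 9, so |t − 11| ≥ |-18| − |t + 7| > 18 − 9 = 9.
Hence |(2t + 7)/(t - 11) − (7/18)| < 29|t + 7|/(18·9) = (29/162)|t + 7|, which is < ε once |t + 7| < (162/29)ε.
Take δ = min(9, (162/29)ε). Then 0 < |t + 7| < δ forces both bounds, so |(2t + 7)/(t - 11) − (7/18)| < ε.

δ = min(9, (162/29)ε)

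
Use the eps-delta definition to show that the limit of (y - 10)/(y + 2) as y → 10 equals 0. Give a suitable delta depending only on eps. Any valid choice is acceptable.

Let eps > 0. We want delta > 0 with 0 < |y − 10| < delta ⇒ |(y - 10)/(y + 2) − 0| < eps.
Combining over a common denominator, (y - 10)/(y + 2) − 0 = [(y - 10)·12 − 0·(y + 2)] / [12·(y + 2)] = 12(y − 10) / (12(y + 2)).
So |(y - 10)/(y + 2) − 0| = 12|y − 10| / (12·|y + 2|).
Restrict delta ≤ 6. Then |y − 10| < 6 gives |y + 2| = |(y − 10) + 12| ≥ 12 − 6 = 6.
Hence |(y - 10)/(y + 2) − 0| < 12|y − 10|/(12·6) = (1/6)|y − 10|, which is < eps once |y − 10| < 6eps.
Take delta = min(6, 6eps). Then 0 < |y − 10| < delta forces both bounds, so |(y - 10)/(y + 2) − 0| < eps.

delta = min(6, 6eps)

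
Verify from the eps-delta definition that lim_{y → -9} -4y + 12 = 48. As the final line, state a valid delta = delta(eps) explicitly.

Let eps > 0 be given. We need delta > 0 so that 0 < |y + 9| < delta implies |(-4y + 12) − 48| < eps.
|(-4y + 12) − 48| = |-4y - 36| = 4|y + 9|.
Thus it suffices that |y + 9| < eps/4.
Take delta = eps/4. If 0 < |y + 9| < delta then |(-4y + 12) − 48| = 4|y + 9| < 4·(eps/4) = eps.

delta = eps/4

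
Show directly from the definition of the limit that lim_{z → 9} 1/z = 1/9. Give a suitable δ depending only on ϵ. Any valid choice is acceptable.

Suppose ϵ > 0. We seek δ > 0 such that 0 < |z − 9| < δ implies |1/z − (1/9)| < ϵ.
|1/z − (1/9)| = |9 − z|/(9·|z|) = |z − 9|/(9|z|).
Restrict δ ≤ 9/2. Then |z − 9| < 9/2 gives |z| > 9/2, so 9|z| > 81/2.
Then |1/z − (1/9)| < |z − 9|/(81/2), which is < ϵ when |z − 9| < (81/2)ϵ.
Take δ = min(9/2, (81/2)ϵ). Then 0 < |z − 9| < δ gives both |z − 9| < 9/2 and |z − 9| < (81/2)ϵ, so |1/z − (1/9)| < ϵ.

δ = min(9/2, (81/2)ϵ)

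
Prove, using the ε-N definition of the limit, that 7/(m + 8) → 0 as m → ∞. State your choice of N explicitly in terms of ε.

Let ε > 0. For m ≥ 1, |7/(m + 8) − 0| = 7/(m + 8) ≤ 7/m.
We need 7/m < ε, i.e. m > 7/ε.
Take N = 7/ε. If m > N then |7/(m + 8)| ≤ 7/m < ε.

N = 7/ε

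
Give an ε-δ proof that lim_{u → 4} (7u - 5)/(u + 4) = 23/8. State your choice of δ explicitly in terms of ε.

δ = min(4, (32/33)ε)

Let ε > 0. We want δ > 0 with 0 < |u − 4| < δ ⇒ |(7u - 5)/(u + 4) − (23/8)| < ε.
Combining over a common denominator, (7u - 5)/(u + 4) − (23/8) = [(7u - 5)·8 − 23·(u + 4)] / [8·(u + 4)] = 33(u − 4) / (8(u + 4)).
So |(7u - 5)/(u + 4) − (23/8)| = 33|u − 4| / (8·|u + 4|).
Require δ ≤ 4, so |u + 4| ≥ |8| − |u − 4| > 8 − 4 = 4.
Hence |(7u - 5)/(u + 4) − (23/8)| < 33|u − 4|/(8·4) = (33/32)|u − 4|, which is < ε once |u − 4| < (32/33)ε.
Take δ = min(4, (32/33)ε). Then 0 < |u − 4| < δ forces both bounds, so |(7u - 5)/(u + 4) − (23/8)| < ε.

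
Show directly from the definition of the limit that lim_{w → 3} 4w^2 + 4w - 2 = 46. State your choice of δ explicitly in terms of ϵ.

δ = min(2, ϵ/36)

Suppose ϵ > 0. We want δ > 0 such that 0 < |w − 3| < δ implies |(4w^2 + 4w - 2) − 46| < ϵ.
(4w^2 + 4w - 2) − 46 = 4w^2 + 4w - 48 = (w − 3)(4w + 16).
So |(4w^2 + 4w - 2) − 46| = |w − 3|·|4w + 16|.
Assume first that |w − 3| < 2, so |w| < 5. Then |4w + 16| ≤ 4·5 + 16 = 36.
Hence |(4w^2 + 4w - 2) − 46| ≤ 36|w − 3| < ϵ provided |w − 3| < ϵ/36.
Choosing δ = min(2, ϵ/36) ensures both conditions, hence |(4w^2 + 4w - 2) − 46| < ϵ.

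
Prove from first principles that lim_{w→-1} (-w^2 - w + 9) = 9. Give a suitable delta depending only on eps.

delta = min(2, eps/3)

Let eps > 0. We want delta > 0 such that 0 < |w + 1| < delta implies |(-w^2 - w + 9) − 9| < eps.
(-w^2 - w + 9) − 9 = -w^2 - w = (w + 1)(-w).
So |(-w^2 - w + 9) − 9| = |w + 1|·|-w|.
Require delta ≤ 2. Then |w + 1| < 2 gives |w| < 3, and by the triangle inequality |-w| ≤ 3 = 3.
Hence |(-w^2 - w + 9) − 9| ≤ 3|w + 1| < eps provided |w + 1| < eps/3.
Choosing delta = min(2, eps/3) ensures both conditions, hence |(-w^2 - w + 9) − 9| < eps.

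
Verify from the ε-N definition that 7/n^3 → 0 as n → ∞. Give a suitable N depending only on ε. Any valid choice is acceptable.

N = (7/ε)^{1/3}

Let ε > 0. For n ≥ 1, |7/n^3 − 0| = 7/n^3.
7/n^3 < ε ⇔ n^3 > 7/ε ⇔ n > (7/ε)^{1/3}.
Take N = (7/ε)^{1/3}. Then n > N implies 7/n^3 < ε.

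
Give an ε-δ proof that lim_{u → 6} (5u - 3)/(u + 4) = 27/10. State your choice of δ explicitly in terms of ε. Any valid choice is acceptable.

Suppose ε > 0. We want δ > 0 with 0 < |u − 6| < δ ⇒ |(5u - 3)/(u + 4) − (27/10)| < ε.
Combining over a common denominator, (5u - 3)/(u + 4) − (27/10) = [(5u - 3)·10 − 27·(u + 4)] / [10·(u + 4)] = 23(u − 6) / (10(u + 4)).
So |(5u - 3)/(u + 4) − (27/10)| = 23|u − 6| / (10·|u + 4|).
Restrict δ ≤ 5. Then |u − 6| < 5 gives |u + 4| = |(u − 6) + 10| ≥ 10 − 5 = 5.
Hence |(5u - 3)/(u + 4) − (27/10)| < 23|u − 6|/(10·5) = (23/50)|u − 6|, which is < ε once |u − 6| < (50/23)ε.
Take δ = min(5, (50/23)ε). Then 0 < |u − 6| < δ forces both bounds, so |(5u - 3)/(u + 4) − (27/10)| < ε.

δ = min(5, (50/23)ε)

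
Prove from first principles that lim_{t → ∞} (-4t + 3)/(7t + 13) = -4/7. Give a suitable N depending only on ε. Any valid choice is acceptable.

N = (73/49)/ε

Suppose ε > 0. We seek N > 0 such that t > N implies |(-4t + 3)/(7t + 13) + 4/7| < ε.
(-4t + 3)/(7t + 13) + 4/7 = (7(-4t + 3) − (-4)(7t + 13)) / (7(7t + 13)) = 73/(7(7t + 13)).
For t > 0 we have 7t + 13 > 7t, so |(-4t + 3)/(7t + 13) + 4/7| = 73/(7(7t + 13)) < 73/(7·7t) = (73/49)/t.
Thus |(-4t + 3)/(7t + 13) + 4/7| < ε whenever t > (73/49)/ε.
Take N = (73/49)/ε. If t > N then |(-4t + 3)/(7t + 13) + 4/7| < (73/49)/t < ε.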